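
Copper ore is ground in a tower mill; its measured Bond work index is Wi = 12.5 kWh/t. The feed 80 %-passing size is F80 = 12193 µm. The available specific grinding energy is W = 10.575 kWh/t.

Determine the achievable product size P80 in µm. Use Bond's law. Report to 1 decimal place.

P80 = 114.0 µm

W = 10 Wi (1/√P80 − 1/√F80)  [Bond]
P80^-0.5 = F80^-0.5 + W/(10 Wi)
  = 10.5750/(10·12.5) + 1/√12193 = 0.084600 + 0.009056 = 0.093656
P80 = (1/0.093656)² = 10.6774² = 114.01 µm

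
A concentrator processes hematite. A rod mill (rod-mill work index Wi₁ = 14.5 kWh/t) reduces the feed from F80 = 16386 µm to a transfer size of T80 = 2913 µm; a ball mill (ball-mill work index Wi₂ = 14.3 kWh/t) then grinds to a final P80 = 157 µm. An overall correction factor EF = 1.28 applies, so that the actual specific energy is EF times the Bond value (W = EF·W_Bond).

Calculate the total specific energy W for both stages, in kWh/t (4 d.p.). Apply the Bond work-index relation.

W = 13.2057 kWh/t

Bond: W = 10·Wi·(1/√P80 − 1/√F80)
Stage 1 (16386→2913 µm, Wi₁=14.5): W₁ = 10·14.5·(0.018528 − 0.007812) = 1.5538 kWh/t
Stage 2 (2913→157 µm, Wi₂=14.3): W₂ = 10·14.3·(0.079809 − 0.018528) = 8.7631 kWh/t
W = W₁ + W₂ = 1.5538 + 8.7631 = 10.3170 kWh/t
Apply correction: 10.3170 × 1.28 = 13.2057 kWh/t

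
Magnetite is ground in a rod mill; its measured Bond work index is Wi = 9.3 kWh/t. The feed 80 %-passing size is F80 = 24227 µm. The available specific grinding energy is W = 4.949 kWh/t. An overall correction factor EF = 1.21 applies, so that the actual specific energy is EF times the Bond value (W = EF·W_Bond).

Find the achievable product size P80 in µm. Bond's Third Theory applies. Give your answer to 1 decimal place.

W_Bond = 10·Wi·(1/√P₈₀ − 1/√F₈₀)
W_Bond = W / EF = 4.949 / 1.21 = 4.0901 kWh/t
⇒ 1/√P80 = W_Bond/(10 Wi) + 1/√F80
  = 4.0901/(10·9.3) + 1/√24227 = 0.043979 + 0.006425 = 0.050404
P80 = (1/0.050404)² = 19.8397² = 393.61 µm

P80 = 393.6 µm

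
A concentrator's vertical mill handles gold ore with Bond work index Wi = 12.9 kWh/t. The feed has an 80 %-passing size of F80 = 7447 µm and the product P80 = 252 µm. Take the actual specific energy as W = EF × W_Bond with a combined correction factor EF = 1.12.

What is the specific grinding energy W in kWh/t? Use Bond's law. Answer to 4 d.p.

W = 7.4271 kWh/t

Bond: W = 10·Wi·(1/√P80 − 1/√F80)
1/√252 = 0.062994;  1/√7447 = 0.011588
W = 10·12.9·(0.062994 − 0.011588) = 6.6314 kWh/t
W_actual = 1.12 × 6.6314 = 7.4271 kWh/t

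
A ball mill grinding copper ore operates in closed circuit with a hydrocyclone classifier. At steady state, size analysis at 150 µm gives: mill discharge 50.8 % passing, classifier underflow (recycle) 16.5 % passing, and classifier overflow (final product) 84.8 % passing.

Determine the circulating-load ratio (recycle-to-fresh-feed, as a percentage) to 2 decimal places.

CL = 99.13 %

Let r = R/F. Size balance at 150 µm:
(1+r)·d = r·u + o ⇒ r = (o−d)/(d−u)
r = (84.8 − 50.8)/(50.8 − 16.5) = 34.0/34.3 = 0.9913
CL = 100·r = 99.13 %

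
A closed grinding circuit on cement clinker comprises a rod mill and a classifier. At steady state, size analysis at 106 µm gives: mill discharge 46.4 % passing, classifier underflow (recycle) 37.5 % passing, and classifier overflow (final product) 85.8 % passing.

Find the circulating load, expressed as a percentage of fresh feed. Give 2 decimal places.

Balance %-passing 106 µm (r = R/F):
d + r·d = r·u + o → r(d−u) = o−d
r = (85.8 − 46.4)/(46.4 − 37.5) = 39.4/8.9 = 4.4270
CL = 100·r = 442.70 %

CL = 442.70 %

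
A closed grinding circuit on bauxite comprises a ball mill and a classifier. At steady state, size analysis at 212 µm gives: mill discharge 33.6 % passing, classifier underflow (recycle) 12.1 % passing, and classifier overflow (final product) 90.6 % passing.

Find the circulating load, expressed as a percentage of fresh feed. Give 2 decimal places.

Mass balance on the −212 µm fraction:
Fd + Rd = Ru + Fo ⇒ R/F = (o−d)/(d−u)
r = (90.6 − 33.6)/(33.6 − 12.1) = 57.0/21.5 = 2.6512
CL = 100·r = 265.12 %

CL = 265.12 %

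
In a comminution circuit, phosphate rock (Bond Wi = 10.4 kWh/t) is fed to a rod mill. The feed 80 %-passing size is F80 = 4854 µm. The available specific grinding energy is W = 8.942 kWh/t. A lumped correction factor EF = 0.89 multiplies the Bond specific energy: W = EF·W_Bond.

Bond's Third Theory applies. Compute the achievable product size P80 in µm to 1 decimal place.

W = 10 Wi (1/√P80 − 1/√F80)  [Bond]
W_Bond = W / EF = 8.942 / 0.89 = 10.0472 kWh/t
P80^(−½) = W_Bond/(10 Wi) + F80^(−½)
  = 10.0472/(10·10.4) + 1/√4854 = 0.096608 + 0.014353 = 0.110961
P80 = (1/0.110961)² = 9.0122² = 81.22 µm

P80 = 81.2 µm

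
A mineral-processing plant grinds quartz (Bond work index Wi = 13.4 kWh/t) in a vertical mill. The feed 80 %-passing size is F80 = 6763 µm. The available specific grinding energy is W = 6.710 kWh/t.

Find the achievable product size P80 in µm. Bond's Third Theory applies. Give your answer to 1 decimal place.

P80 = 258.2 µm

Bond:  W = 10 Wi (1/√P − 1/√F)
P80^-0.5 = F80^-0.5 + W/(10 Wi)
  = 6.7100/(10·13.4) + 1/√6763 = 0.050075 + 0.012160 = 0.062235
P80 = (1/0.062235)² = 16.0682² = 258.19 µm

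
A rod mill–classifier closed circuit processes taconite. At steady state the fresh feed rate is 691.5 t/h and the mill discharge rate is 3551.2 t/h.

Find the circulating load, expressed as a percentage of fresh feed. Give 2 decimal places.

CL = 413.55 %

Discharge = new feed + return, hence
R = M − F = 3551.2 − 691.5 = 2859.7 t/h
CL = 100·R/F = 100·2859.7/691.5 = 413.55 %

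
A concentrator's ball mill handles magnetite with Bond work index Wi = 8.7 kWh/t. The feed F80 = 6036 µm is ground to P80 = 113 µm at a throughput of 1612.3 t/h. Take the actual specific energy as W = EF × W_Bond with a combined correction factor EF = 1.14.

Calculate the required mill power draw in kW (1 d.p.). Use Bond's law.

P = 12984.6 kW

W = 10 Wi / √P80 − 10 Wi / √F80
W = 10·8.7·(1/√113 − 1/√6036) = 10·8.7·(0.081201) = 7.0645 kWh/t
Corrected W = EF·W_Bond = 1.14·7.0645 = 8.0535 kWh/t
Mill draw = 8.0535 × 1612.3 = 12984.6 kW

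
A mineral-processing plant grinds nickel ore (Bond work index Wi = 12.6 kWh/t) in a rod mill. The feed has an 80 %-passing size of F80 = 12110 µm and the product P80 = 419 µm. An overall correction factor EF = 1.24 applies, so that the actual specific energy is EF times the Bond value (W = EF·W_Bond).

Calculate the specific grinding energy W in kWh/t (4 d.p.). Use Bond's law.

W = 6.2130 kWh/t

Bond: W = 10·Wi·(1/√P80 − 1/√F80)
1/√419 = 0.048853;  1/√12110 = 0.009087
W = 10·12.6·(0.048853 − 0.009087) = 5.0105 kWh/t
With EF = 1.24: W = 5.0105·1.24 = 6.2130 kWh/t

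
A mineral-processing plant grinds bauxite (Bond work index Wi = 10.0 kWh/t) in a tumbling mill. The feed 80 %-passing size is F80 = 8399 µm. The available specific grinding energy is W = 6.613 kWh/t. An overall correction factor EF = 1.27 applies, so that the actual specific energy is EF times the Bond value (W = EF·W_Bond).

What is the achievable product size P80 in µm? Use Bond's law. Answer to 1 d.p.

W = 10·Wi·(P80^(-½) − F80^(-½))
W_Bond = W / EF = 6.613 / 1.27 = 5.2071 kWh/t
⇒ 1/√P80 = W_Bond/(10·Wi) + 1/√F80
  = 5.2071/(10·10.0) + 1/√8399 = 0.052071 + 0.010912 = 0.062982
P80 = (1/0.062982)² = 15.8774² = 252.09 µm

P80 = 252.1 µm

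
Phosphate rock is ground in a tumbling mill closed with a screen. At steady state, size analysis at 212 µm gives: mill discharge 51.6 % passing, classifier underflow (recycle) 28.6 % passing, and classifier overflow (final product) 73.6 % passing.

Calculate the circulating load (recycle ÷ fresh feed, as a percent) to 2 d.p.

Balance %-passing 212 µm (r = R/F):
r = (o − d)/(d − u)
r = (73.6 − 51.6)/(51.6 − 28.6) = 22.0/23.0 = 0.9565
CL = 100·r = 95.65 %

CL = 95.65 %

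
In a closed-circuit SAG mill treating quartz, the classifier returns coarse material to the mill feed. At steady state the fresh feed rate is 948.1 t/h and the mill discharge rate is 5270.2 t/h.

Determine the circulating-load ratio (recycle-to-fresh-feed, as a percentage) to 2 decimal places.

CL = 455.87 %

Mill node: discharge = fresh + recycle.
R = M − F = 5270.2 − 948.1 = 4322.1 t/h
CL = 100·R/F = 100·4322.1/948.1 = 455.87 %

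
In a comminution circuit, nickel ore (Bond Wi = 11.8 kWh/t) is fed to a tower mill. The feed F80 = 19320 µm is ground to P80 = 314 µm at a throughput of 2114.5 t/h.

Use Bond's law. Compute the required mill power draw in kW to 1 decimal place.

P = 12285.6 kW

W = 10·Wi·[P80^(−½) − F80^(−½)]
W = 10·11.8·(1/√314 − 1/√19320) = 10·11.8·(0.049239) = 5.8102 kWh/t
P_mill = W·ṁ = 5.8102·2114.5 = 12285.6 kW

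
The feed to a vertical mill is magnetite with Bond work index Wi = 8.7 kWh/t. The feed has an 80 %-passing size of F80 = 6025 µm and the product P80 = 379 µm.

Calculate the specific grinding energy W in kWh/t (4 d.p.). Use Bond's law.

W = 3.3481 kWh/t

Bond: W = 10·Wi·(1/√P80 − 1/√F80)
1/√379 = 0.051367;  1/√6025 = 0.012883
W = 10·8.7·(0.051367 − 0.012883) = 3.3481 kWh/t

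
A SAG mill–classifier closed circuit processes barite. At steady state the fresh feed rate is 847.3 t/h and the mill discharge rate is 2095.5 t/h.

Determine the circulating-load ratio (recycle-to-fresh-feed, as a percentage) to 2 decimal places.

CL = 147.32 %

Steady state: M = F + R.
R = M − F = 2095.5 − 847.3 = 1248.2 t/h
CL = 100·R/F = 100·1248.2/847.3 = 147.32 %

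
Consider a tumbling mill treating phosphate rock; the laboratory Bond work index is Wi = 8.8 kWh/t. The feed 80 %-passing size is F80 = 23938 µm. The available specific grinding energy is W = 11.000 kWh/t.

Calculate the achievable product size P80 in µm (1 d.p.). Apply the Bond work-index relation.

P80 = 57.9 µm

W_Bond = 10·Wi·(1/√P₈₀ − 1/√F₈₀)
⇒ 1/√P80 = W/(10 Wi) + 1/√F80
  = 11.0000/(10·8.8) + 1/√23938 = 0.125000 + 0.006463 = 0.131463
P80 = (1/0.131463)² = 7.6067² = 57.86 µm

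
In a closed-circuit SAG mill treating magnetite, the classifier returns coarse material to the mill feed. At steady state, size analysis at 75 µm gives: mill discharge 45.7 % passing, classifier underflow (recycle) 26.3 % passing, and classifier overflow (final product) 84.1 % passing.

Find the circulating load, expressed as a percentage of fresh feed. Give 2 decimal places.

Two-product formula at 75 µm:
(1+r)d = ru + o → r = (o−d)/(d−u)
r = (84.1 − 45.7)/(45.7 − 26.3) = 38.4/19.4 = 1.9794
CL = 100·r = 197.94 %

CL = 197.94 %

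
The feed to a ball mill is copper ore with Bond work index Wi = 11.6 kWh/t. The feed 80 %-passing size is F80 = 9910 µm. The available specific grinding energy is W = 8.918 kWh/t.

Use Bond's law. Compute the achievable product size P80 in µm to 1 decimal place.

W = 10 Wi / √P80 − 10 Wi / √F80
P80^-0.5 = F80^-0.5 + W/(10 Wi)
  = 8.9180/(10·11.6) + 1/√9910 = 0.076879 + 0.010045 = 0.086925
P80 = (1/0.086925)² = 11.5042² = 132.35 µm

P80 = 132.3 µm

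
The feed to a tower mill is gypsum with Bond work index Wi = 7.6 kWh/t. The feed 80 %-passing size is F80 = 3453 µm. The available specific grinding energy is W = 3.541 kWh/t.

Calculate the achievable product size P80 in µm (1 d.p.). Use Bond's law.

W = 10·Wi·(P80^(-½) − F80^(-½))
⇒ 1/√P80 = W/(10·Wi) + 1/√F80
  = 3.5410/(10·7.6) + 1/√3453 = 0.046592 + 0.017018 = 0.063610
P80 = (1/0.063610)² = 15.7208² = 247.14 µm

P80 = 247.1 µm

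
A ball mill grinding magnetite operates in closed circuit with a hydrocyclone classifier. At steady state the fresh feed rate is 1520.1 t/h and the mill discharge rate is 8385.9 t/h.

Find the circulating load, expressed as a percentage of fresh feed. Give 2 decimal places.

CL = 451.67 %

Mill node: discharge = fresh + recycle.
R = M − F = 8385.9 − 1520.1 = 6865.8 t/h
CL = 100·R/F = 100·6865.8/1520.1 = 451.67 %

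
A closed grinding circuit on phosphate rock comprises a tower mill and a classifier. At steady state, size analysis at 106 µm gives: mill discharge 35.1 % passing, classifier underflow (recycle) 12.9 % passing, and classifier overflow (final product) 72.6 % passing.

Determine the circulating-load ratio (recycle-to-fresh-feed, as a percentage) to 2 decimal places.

CL = 168.92 %

Two-product formula at 106 µm:
(1+r)d = ru + o → r = (o−d)/(d−u)
r = (72.6 − 35.1)/(35.1 − 12.9) = 37.5/22.2 = 1.6892
CL = 100·r = 168.92 %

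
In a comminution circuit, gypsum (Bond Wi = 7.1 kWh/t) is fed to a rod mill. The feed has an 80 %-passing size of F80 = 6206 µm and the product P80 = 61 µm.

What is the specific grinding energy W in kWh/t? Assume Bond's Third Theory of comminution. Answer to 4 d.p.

W = 10·Wi·[P80^(−½) − F80^(−½)]
1/√61 = 0.128037;  1/√6206 = 0.012694
W = 10·7.1·(0.128037 − 0.012694) = 8.1894 kWh/t

W = 8.1894 kWh/t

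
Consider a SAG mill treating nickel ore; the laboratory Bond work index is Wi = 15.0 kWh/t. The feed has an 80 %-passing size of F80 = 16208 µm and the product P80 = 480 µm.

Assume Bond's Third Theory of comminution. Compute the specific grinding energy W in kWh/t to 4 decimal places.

W_Bond = 10·Wi·(1/√P₈₀ − 1/√F₈₀)
1/√480 = 0.045644;  1/√16208 = 0.007855
W = 10·15.0·(0.045644 − 0.007855) = 5.6683 kWh/t

W = 5.6683 kWh/t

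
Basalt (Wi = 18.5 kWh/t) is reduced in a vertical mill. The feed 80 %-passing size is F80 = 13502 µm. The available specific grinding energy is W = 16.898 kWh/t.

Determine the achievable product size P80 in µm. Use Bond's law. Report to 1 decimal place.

W = 10·Wi·(P80^(-½) − F80^(-½))
1/√P80 = 1/√F80 + W/(10·Wi)
  = 16.8980/(10·18.5) + 1/√13502 = 0.091341 + 0.008606 = 0.099947
P80 = (1/0.099947)² = 10.0053² = 100.11 µm

P80 = 100.1 µm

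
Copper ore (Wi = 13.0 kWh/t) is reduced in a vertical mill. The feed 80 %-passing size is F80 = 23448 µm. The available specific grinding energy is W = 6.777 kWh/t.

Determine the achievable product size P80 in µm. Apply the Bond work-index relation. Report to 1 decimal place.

P80 = 290.6 µm

W = 10 Wi (1/√P80 − 1/√F80)  [Bond]
⇒ 1/√P80 = W/(10·Wi) + 1/√F80
  = 6.7770/(10·13.0) + 1/√23448 = 0.052131 + 0.006531 = 0.058661
P80 = (1/0.058661)² = 17.0470² = 290.60 µm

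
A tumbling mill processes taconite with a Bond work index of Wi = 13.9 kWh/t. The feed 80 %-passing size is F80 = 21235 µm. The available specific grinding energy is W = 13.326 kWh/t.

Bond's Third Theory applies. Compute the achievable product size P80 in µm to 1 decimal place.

W = 10·Wi·(P80^(-½) − F80^(-½))
P80^-0.5 = F80^-0.5 + W/(10 Wi)
  = 13.3260/(10·13.9) + 1/√21235 = 0.095871 + 0.006862 = 0.102733
P80 = (1/0.102733)² = 9.7340² = 94.75 µm

P80 = 94.8 µm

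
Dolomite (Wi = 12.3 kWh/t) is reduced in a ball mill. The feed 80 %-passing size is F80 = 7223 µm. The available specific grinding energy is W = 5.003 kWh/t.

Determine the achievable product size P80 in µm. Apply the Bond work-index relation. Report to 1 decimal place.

W = 10 Wi / √P80 − 10 Wi / √F80
P80^(−½) = W/(10 Wi) + F80^(−½)
  = 5.0030/(10·12.3) + 1/√7223 = 0.040675 + 0.011766 = 0.052441
P80 = (1/0.052441)² = 19.0690² = 363.63 µm

P80 = 363.6 µm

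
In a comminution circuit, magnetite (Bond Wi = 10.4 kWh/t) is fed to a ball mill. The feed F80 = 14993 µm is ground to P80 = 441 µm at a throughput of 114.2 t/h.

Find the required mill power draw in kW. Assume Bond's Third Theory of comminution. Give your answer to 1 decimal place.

W = 10 Wi (P80^-0.5 − F80^-0.5)
W = 10·10.4·(1/√441 − 1/√14993) = 10·10.4·(0.039452) = 4.1030 kWh/t
Power = W × throughput = 4.1030 kWh/t × 114.2 t/h = 468.6 kW

P = 468.6 kW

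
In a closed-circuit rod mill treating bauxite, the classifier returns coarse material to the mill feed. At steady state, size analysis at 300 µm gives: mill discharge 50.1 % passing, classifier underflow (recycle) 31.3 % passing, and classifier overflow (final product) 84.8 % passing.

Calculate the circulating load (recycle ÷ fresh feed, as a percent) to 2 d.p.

Balance %-passing 300 µm (r = R/F):
(1+r)d = ru + o → r = (o−d)/(d−u)
r = (84.8 − 50.1)/(50.1 − 31.3) = 34.7/18.8 = 1.8457
CL = 100·r = 184.57 %

CL = 184.57 %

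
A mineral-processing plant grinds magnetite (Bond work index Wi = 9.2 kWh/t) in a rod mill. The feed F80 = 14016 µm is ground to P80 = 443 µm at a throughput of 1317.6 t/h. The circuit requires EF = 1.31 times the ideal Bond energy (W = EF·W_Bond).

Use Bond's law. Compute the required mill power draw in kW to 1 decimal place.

W_Bond = 10·Wi·(1/√P₈₀ − 1/√F₈₀)
W = 10·9.2·(1/√443 − 1/√14016) = 10·9.2·(0.039065) = 3.5940 kWh/t
With EF = 1.31: W = 3.5940·1.31 = 4.7081 kWh/t
P_mill = W·ṁ = 4.7081·1317.6 = 6203.4 kW

P = 6203.4 kW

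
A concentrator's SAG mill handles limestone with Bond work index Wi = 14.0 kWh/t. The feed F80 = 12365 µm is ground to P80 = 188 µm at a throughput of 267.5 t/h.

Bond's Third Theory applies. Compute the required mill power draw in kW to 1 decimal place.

W = 10·Wi·[P80^(−½) − F80^(−½)]
W = 10·14.0·(1/√188 − 1/√12365) = 10·14.0·(0.063940) = 8.9515 kWh/t
Power = W × throughput = 8.9515 kWh/t × 267.5 t/h = 2394.5 kW

P = 2394.5 kW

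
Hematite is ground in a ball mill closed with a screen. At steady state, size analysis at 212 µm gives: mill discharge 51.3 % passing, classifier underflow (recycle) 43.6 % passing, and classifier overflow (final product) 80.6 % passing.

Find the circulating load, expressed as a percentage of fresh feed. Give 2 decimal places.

Mass balance on the −212 µm fraction:
d + r·d = r·u + o → r(d−u) = o−d
r = (80.6 − 51.3)/(51.3 − 43.6) = 29.3/7.7 = 3.8052
CL = 100·r = 380.52 %

CL = 380.52 %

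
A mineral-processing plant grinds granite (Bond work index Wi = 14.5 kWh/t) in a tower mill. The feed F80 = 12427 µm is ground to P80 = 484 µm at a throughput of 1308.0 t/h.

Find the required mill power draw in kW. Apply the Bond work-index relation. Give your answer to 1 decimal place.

W = 10 Wi / √P80 − 10 Wi / √F80
W = 10·14.5·(1/√484 − 1/√12427) = 10·14.5·(0.036484) = 5.2902 kWh/t
Mill draw = 5.2902 × 1308.0 = 6919.6 kW

P = 6919.6 kW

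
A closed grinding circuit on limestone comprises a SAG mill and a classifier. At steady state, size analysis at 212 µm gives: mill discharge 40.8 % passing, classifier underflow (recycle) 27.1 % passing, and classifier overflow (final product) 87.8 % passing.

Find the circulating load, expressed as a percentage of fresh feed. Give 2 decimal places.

CL = 343.07 %

Two-product formula at 212 µm:
d + r·d = r·u + o → r(d−u) = o−d
r = (87.8 − 40.8)/(40.8 − 27.1) = 47.0/13.7 = 3.4307
CL = 100·r = 343.07 %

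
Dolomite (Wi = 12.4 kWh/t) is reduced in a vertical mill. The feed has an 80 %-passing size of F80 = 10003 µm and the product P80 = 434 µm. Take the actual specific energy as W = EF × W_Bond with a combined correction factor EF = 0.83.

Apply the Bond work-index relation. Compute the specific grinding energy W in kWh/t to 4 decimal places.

W = 3.9113 kWh/t

Bond: W = 10·Wi·(1/√P80 − 1/√F80)
1/√434 = 0.048002;  1/√10003 = 0.009999
W = 10·12.4·(0.048002 − 0.009999) = 4.7124 kWh/t
Corrected W = EF·W_Bond = 0.83·4.7124 = 3.9113 kWh/t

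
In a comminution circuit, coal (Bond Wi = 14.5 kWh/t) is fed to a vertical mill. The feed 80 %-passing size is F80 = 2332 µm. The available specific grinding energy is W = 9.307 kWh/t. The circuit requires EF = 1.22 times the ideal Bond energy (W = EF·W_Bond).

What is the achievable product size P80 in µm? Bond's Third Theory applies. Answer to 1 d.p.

P80 = 186.0 µm

W = 10 Wi / √P80 − 10 Wi / √F80
W_Bond = W / EF = 9.307 / 1.22 = 7.6287 kWh/t
⇒ 1/√P80 = W_Bond/(10 Wi) + 1/√F80
  = 7.6287/(10·14.5) + 1/√2332 = 0.052612 + 0.020708 = 0.073320
P80 = (1/0.073320)² = 13.6389² = 186.02 µm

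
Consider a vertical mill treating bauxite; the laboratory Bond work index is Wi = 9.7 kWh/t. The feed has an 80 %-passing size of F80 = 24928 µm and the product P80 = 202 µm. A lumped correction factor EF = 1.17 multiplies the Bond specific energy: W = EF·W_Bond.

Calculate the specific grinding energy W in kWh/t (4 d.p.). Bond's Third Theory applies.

W_Bond = 10·Wi·(1/√P₈₀ − 1/√F₈₀)
1/√202 = 0.070360;  1/√24928 = 0.006334
W = 10·9.7·(0.070360 − 0.006334) = 6.2105 kWh/t
W_actual = 1.17 × 6.2105 = 7.2663 kWh/t

W = 7.2663 kWh/t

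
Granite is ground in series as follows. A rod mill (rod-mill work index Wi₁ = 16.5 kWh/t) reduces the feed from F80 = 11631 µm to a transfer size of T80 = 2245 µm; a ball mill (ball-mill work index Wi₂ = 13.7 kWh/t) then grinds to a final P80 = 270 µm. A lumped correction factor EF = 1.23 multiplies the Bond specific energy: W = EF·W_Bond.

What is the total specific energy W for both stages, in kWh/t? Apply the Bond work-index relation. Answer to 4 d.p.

Bond: W = 10·Wi·(1/√P80 − 1/√F80)
Stage 1 (11631→2245 µm, Wi₁=16.5): W₁ = 10·16.5·(0.021105 − 0.009272) = 1.9524 kWh/t
Stage 2 (2245→270 µm, Wi₂=13.7): W₂ = 10·13.7·(0.060858 − 0.021105) = 5.4461 kWh/t
W = W₁ + W₂ = 1.9524 + 5.4461 = 7.3986 kWh/t
Apply correction: 7.3986 × 1.23 = 9.1002 kWh/t

W = 9.1002 kWh/t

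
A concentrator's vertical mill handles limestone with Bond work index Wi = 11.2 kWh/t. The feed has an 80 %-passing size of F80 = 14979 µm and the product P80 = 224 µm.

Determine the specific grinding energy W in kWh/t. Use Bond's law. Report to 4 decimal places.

W = 10 Wi / √P80 − 10 Wi / √F80
1/√224 = 0.066815;  1/√14979 = 0.008171
W = 10·11.2·(0.066815 − 0.008171) = 6.5682 kWh/t

W = 6.5682 kWh/t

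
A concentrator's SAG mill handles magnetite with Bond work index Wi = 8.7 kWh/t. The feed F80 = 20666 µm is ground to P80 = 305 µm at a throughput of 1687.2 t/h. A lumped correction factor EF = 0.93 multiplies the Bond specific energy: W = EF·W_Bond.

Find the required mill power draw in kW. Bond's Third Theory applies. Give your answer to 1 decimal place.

W = 10 Wi / √P80 − 10 Wi / √F80
W = 10·8.7·(1/√305 − 1/√20666) = 10·8.7·(0.050304) = 4.3764 kWh/t
Apply correction: 4.3764 × 0.93 = 4.0701 kWh/t
P_mill = W·ṁ = 4.0701·1687.2 = 6867.0 kW

P = 6867.0 kW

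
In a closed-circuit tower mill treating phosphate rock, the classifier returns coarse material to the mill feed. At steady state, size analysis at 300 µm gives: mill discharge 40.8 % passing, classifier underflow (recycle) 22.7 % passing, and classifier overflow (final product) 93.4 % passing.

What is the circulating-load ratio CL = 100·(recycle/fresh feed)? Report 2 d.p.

Two-product formula at 300 µm:
(1+r)·d = r·u + o ⇒ r = (o−d)/(d−u)
r = (93.4 − 40.8)/(40.8 − 22.7) = 52.6/18.1 = 2.9061
CL = 100·r = 290.61 %

CL = 290.61 %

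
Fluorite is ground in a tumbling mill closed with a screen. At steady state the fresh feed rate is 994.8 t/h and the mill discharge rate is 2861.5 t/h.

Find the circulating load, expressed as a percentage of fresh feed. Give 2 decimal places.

Steady state: M = F + R.
R = M − F = 2861.5 − 994.8 = 1866.7 t/h
CL = 100·R/F = 100·1866.7/994.8 = 187.65 %

CL = 187.65 %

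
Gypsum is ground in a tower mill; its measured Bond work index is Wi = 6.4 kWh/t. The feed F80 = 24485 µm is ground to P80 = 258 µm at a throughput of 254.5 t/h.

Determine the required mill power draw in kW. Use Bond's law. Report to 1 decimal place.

W = 10 Wi / √P80 − 10 Wi / √F80
W = 10·6.4·(1/√258 − 1/√24485) = 10·6.4·(0.055867) = 3.5755 kWh/t
Power = W × throughput = 3.5755 kWh/t × 254.5 t/h = 910.0 kW

P = 910.0 kW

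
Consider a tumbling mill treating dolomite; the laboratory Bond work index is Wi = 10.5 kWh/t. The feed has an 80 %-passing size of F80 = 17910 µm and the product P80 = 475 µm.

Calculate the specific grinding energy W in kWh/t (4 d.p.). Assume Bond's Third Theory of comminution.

W = 10 Wi / √P80 − 10 Wi / √F80
1/√475 = 0.045883;  1/√17910 = 0.007472
W = 10·10.5·(0.045883 − 0.007472) = 4.0331 kWh/t

W = 4.0331 kWh/t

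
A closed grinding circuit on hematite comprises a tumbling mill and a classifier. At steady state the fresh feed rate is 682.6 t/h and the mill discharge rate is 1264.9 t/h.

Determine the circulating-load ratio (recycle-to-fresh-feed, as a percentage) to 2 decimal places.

M = F + R at steady state, so:
R = M − F = 1264.9 − 682.6 = 582.3 t/h
CL = 100·R/F = 100·582.3/682.6 = 85.31 %

CL = 85.31 %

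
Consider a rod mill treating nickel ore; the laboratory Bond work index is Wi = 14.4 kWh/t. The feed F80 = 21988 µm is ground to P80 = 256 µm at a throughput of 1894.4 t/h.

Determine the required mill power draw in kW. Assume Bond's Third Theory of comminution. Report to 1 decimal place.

P = 15209.9 kW

W_Bond = 10·Wi·(1/√P₈₀ − 1/√F₈₀)
W = 10·14.4·(1/√256 − 1/√21988) = 10·14.4·(0.055756) = 8.0289 kWh/t
P = W·T = 8.0289·1894.4 = 15209.9 kW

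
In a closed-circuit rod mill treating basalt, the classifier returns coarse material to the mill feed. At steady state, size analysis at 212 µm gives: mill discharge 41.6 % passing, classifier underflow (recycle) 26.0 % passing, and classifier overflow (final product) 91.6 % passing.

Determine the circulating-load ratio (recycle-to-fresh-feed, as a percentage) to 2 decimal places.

Classifier node, passing 212 µm:
Fd + Rd = Ru + Fo ⇒ R/F = (o−d)/(d−u)
r = (91.6 − 41.6)/(41.6 − 26.0) = 50.0/15.6 = 3.2051
CL = 100·r = 320.51 %

CL = 320.51 %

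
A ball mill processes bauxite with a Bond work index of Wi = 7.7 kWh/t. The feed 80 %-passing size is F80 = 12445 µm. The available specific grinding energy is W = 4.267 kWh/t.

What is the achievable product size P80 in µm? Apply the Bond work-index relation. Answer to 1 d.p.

P80 = 241.3 µm

Bond: W = 10·Wi·(1/√P80 − 1/√F80)
1/√P80 = 1/√F80 + W/(10·Wi)
  = 4.2670/(10·7.7) + 1/√12445 = 0.055416 + 0.008964 = 0.064380
P80 = (1/0.064380)² = 15.5329² = 241.27 µm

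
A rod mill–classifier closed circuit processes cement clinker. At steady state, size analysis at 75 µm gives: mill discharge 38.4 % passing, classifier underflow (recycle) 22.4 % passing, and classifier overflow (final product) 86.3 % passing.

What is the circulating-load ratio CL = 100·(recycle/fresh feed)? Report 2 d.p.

Two-product formula at 75 µm:
Fd + Rd = Ru + Fo ⇒ R/F = (o−d)/(d−u)
r = (86.3 − 38.4)/(38.4 − 22.4) = 47.9/16.0 = 2.9937
CL = 100·r = 299.38 %

CL = 299.38 %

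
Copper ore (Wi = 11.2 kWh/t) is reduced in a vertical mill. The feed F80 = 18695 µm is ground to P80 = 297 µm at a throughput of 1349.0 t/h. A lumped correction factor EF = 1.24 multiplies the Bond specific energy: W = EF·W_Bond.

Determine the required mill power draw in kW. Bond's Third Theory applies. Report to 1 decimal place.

Bond: W = 10·Wi·(1/√P80 − 1/√F80)
W = 10·11.2·(1/√297 − 1/√18695) = 10·11.2·(0.050712) = 5.6798 kWh/t
Corrected W = EF·W_Bond = 1.24·5.6798 = 7.0429 kWh/t
Mill draw = 7.0429 × 1349.0 = 9500.9 kW

P = 9500.9 kW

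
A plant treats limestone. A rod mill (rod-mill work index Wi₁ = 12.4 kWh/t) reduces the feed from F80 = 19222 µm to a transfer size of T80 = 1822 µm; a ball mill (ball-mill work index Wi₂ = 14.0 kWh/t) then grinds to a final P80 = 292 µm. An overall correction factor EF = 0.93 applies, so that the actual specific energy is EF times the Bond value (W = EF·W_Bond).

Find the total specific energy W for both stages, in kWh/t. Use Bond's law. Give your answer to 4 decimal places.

W = 6.4390 kWh/t

W_Bond = 10·Wi·(1/√P₈₀ − 1/√F₈₀)
Stage 1 (19222→1822 µm, Wi₁=12.4): W₁ = 10·12.4·(0.023427 − 0.007213) = 2.0106 kWh/t
Stage 2 (1822→292 µm, Wi₂=14.0): W₂ = 10·14.0·(0.058521 − 0.023427) = 4.9130 kWh/t
W = W₁ + W₂ = 2.0106 + 4.9130 = 6.9237 kWh/t
Corrected W = EF·W_Bond = 0.93·6.9237 = 6.4390 kWh/t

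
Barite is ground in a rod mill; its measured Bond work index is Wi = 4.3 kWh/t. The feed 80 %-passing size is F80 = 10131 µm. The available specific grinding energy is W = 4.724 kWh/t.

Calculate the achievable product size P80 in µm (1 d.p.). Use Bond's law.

P80 = 69.7 µm

Bond: W = 10·Wi·(1/√P80 − 1/√F80)
1/√P80 = 1/√F80 + W/(10·Wi)
  = 4.7240/(10·4.3) + 1/√10131 = 0.109860 + 0.009935 = 0.119796
P80 = (1/0.119796)² = 8.3476² = 69.68 µm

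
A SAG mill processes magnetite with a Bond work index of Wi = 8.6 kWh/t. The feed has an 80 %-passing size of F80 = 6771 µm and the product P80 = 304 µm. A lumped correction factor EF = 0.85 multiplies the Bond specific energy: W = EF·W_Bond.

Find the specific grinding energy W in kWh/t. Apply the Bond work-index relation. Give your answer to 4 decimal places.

W = 10·Wi·(P80^(-½) − F80^(-½))
1/√304 = 0.057354;  1/√6771 = 0.012153
W = 10·8.6·(0.057354 − 0.012153) = 3.8873 kWh/t
Corrected W = EF·W_Bond = 0.85·3.8873 = 3.3042 kWh/t

W = 3.3042 kWh/t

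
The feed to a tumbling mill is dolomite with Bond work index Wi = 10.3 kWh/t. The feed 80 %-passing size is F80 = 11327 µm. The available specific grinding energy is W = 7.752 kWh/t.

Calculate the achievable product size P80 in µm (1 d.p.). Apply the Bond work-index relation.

W_Bond = 10·Wi·(1/√P₈₀ − 1/√F₈₀)
⇒ 1/√P80 = W/(10·Wi) + 1/√F80
  = 7.7520/(10·10.3) + 1/√11327 = 0.075262 + 0.009396 = 0.084658
P80 = (1/0.084658)² = 11.8122² = 139.53 µm

P80 = 139.5 µm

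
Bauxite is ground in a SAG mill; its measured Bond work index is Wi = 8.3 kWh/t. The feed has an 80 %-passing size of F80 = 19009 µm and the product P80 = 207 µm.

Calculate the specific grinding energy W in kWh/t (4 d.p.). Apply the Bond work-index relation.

W = 5.1669 kWh/t

W_Bond = 10·Wi·(1/√P₈₀ − 1/√F₈₀)
1/√207 = 0.069505;  1/√19009 = 0.007253
W = 10·8.3·(0.069505 − 0.007253) = 5.1669 kWh/t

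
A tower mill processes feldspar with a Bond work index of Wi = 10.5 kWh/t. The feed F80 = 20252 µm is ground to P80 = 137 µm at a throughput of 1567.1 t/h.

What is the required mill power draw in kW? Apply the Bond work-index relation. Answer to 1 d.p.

Bond: W = 10·Wi·(1/√P80 − 1/√F80)
W = 10·10.5·(1/√137 − 1/√20252) = 10·10.5·(0.078409) = 8.2329 kWh/t
Mill draw = 8.2329 × 1567.1 = 12901.8 kW

P = 12901.8 kW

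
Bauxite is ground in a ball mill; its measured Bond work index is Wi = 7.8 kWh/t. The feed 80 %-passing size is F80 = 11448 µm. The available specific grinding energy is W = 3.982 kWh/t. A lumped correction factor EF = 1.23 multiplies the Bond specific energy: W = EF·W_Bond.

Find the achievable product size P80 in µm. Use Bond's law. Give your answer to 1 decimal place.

W = 10 Wi (P80^-0.5 − F80^-0.5)
W_Bond = W / EF = 3.982 / 1.23 = 3.2374 kWh/t
⇒ 1/√P80 = W_Bond/(10 Wi) + 1/√F80
  = 3.2374/(10·7.8) + 1/√11448 = 0.041505 + 0.009346 = 0.050851
P80 = (1/0.050851)² = 19.6652² = 386.72 µm

P80 = 386.7 µm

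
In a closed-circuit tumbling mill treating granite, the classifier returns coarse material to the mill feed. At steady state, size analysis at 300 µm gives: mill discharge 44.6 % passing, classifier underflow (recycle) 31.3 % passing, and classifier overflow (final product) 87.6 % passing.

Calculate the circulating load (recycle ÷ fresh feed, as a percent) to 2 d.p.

CL = 323.31 %

Two-product formula at 300 µm:
(1+r)·d = r·u + o ⇒ r = (o−d)/(d−u)
r = (87.6 − 44.6)/(44.6 − 31.3) = 43.0/13.3 = 3.2331
CL = 100·r = 323.31 %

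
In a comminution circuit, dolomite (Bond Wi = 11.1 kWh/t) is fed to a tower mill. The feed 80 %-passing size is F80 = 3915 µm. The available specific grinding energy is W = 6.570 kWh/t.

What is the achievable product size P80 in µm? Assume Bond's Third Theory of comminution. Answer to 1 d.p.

P80 = 177.0 µm

W = 10 Wi (1/√P80 − 1/√F80)  [Bond]
P80^(−½) = W/(10 Wi) + F80^(−½)
  = 6.5700/(10·11.1) + 1/√3915 = 0.059189 + 0.015982 = 0.075171
P80 = (1/0.075171)² = 13.3029² = 176.97 µm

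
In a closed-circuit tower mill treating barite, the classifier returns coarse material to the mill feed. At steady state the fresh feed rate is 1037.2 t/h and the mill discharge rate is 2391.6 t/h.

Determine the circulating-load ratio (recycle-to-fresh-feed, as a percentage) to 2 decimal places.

CL = 130.58 %

Mill node: discharge = fresh + recycle.
R = M − F = 2391.6 − 1037.2 = 1354.4 t/h
CL = 100·R/F = 100·1354.4/1037.2 = 130.58 %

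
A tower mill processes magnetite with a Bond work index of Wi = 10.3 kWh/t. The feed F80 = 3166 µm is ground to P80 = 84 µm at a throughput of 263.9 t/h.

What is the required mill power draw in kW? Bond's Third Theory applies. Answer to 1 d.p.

W = 10 Wi / √P80 − 10 Wi / √F80
W = 10·10.3·(1/√84 − 1/√3166) = 10·10.3·(0.091337) = 9.4077 kWh/t
Power = W × throughput = 9.4077 kWh/t × 263.9 t/h = 2482.7 kW

P = 2482.7 kW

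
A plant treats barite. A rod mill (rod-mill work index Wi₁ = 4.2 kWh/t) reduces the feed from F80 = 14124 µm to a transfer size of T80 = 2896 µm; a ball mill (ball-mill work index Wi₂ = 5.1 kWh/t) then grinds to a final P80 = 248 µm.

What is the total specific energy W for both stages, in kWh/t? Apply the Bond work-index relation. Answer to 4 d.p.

W = 10 Wi (1/√P80 − 1/√F80)  [Bond]
Stage 1 (14124→2896 µm, Wi₁=4.2): W₁ = 10·4.2·(0.018582 − 0.008414) = 0.4271 kWh/t
Stage 2 (2896→248 µm, Wi₂=5.1): W₂ = 10·5.1·(0.063500 − 0.018582) = 2.2908 kWh/t
W = W₁ + W₂ = 0.4271 + 2.2908 = 2.7179 kWh/t

W = 2.7179 kWh/t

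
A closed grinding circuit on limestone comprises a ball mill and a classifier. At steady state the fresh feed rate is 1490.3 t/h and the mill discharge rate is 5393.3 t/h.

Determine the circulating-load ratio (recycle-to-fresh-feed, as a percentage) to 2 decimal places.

CL = 261.89 %

Steady state: M = F + R.
R = M − F = 5393.3 − 1490.3 = 3903.0 t/h
CL = 100·R/F = 100·3903.0/1490.3 = 261.89 %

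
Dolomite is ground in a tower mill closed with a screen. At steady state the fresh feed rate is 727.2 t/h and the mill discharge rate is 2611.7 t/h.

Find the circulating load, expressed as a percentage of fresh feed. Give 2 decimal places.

CL = 259.14 %

M = F + R at steady state, so:
R = M − F = 2611.7 − 727.2 = 1884.5 t/h
CL = 100·R/F = 100·1884.5/727.2 = 259.14 %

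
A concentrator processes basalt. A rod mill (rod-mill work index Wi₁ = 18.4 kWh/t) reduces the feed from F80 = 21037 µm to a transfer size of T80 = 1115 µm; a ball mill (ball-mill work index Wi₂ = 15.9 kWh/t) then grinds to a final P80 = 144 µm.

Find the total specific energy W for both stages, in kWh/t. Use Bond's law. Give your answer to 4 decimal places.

W = 12.7301 kWh/t

W = 10 Wi (P80^-0.5 − F80^-0.5)
Stage 1 (21037→1115 µm, Wi₁=18.4): W₁ = 10·18.4·(0.029948 − 0.006895) = 4.2418 kWh/t
Stage 2 (1115→144 µm, Wi₂=15.9): W₂ = 10·15.9·(0.083333 − 0.029948) = 8.4883 kWh/t
W = W₁ + W₂ = 4.2418 + 8.4883 = 12.7301 kWh/t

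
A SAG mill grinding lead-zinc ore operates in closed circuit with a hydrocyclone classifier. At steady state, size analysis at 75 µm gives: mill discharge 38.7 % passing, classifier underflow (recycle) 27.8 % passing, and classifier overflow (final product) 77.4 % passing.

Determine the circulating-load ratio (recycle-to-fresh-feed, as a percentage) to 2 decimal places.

CL = 355.05 %

Mass balance on the −75 µm fraction:
d + r·d = r·u + o → r(d−u) = o−d
r = (77.4 − 38.7)/(38.7 − 27.8) = 38.7/10.9 = 3.5505
CL = 100·r = 355.05 %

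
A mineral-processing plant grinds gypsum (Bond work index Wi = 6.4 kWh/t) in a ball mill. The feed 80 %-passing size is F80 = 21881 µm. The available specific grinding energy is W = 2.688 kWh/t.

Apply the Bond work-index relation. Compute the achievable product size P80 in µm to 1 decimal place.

P80 = 420.6 µm

W = 10 Wi / √P80 − 10 Wi / √F80
⇒ 1/√P80 = W/(10·Wi) + 1/√F80
  = 2.6880/(10·6.4) + 1/√21881 = 0.042000 + 0.006760 = 0.048760
P80 = (1/0.048760)² = 20.5085² = 420.60 µm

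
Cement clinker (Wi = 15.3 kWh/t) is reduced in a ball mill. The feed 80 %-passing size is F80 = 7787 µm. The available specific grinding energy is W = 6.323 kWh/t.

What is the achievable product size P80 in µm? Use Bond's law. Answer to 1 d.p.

P80 = 360.6 µm

W = 10 Wi (1/√P80 − 1/√F80)  [Bond]
1/√P80 = 1/√F80 + W/(10·Wi)
  = 6.3230/(10·15.3) + 1/√7787 = 0.041327 + 0.011332 = 0.052659
P80 = (1/0.052659)² = 18.9901² = 360.62 µm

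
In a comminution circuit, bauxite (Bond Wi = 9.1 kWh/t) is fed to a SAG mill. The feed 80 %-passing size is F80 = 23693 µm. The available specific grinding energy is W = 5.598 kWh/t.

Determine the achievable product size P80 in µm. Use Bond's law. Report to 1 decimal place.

P80 = 216.2 µm

W = 10 Wi (1/√P80 − 1/√F80)  [Bond]
⇒ 1/√P80 = W/(10 Wi) + 1/√F80
  = 5.5980/(10·9.1) + 1/√23693 = 0.061516 + 0.006497 = 0.068013
P80 = (1/0.068013)² = 14.7030² = 216.18 µm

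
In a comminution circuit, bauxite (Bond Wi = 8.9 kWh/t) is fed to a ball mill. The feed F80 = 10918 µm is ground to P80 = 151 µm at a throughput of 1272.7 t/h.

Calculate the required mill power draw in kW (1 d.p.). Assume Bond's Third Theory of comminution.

P = 8133.8 kW

W = 10 Wi / √P80 − 10 Wi / √F80
W = 10·8.9·(1/√151 − 1/√10918) = 10·8.9·(0.071808) = 6.3910 kWh/t
P_mill = W·ṁ = 6.3910·1272.7 = 8133.8 kW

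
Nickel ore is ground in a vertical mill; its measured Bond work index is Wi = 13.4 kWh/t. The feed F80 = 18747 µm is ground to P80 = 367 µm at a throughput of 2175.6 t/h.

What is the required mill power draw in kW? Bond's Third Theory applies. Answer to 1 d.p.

P = 13088.6 kW

W = 10·Wi·(P80^(-½) − F80^(-½))
W = 10·13.4·(1/√367 − 1/√18747) = 10·13.4·(0.044896) = 6.0161 kWh/t
Power = W × throughput = 6.0161 kWh/t × 2175.6 t/h = 13088.6 kW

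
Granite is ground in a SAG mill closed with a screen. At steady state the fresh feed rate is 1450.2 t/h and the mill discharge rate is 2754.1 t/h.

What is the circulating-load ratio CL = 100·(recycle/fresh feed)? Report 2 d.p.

CL = 89.91 %

M = F + R at steady state, so:
R = M − F = 2754.1 − 1450.2 = 1303.9 t/h
CL = 100·R/F = 100·1303.9/1450.2 = 89.91 %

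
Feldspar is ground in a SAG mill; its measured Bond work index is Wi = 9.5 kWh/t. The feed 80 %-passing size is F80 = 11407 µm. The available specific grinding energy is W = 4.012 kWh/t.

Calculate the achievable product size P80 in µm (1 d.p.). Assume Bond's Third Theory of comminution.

W_Bond = 10·Wi·(1/√P₈₀ − 1/√F₈₀)
⇒ 1/√P80 = W/(10·Wi) + 1/√F80
  = 4.0120/(10·9.5) + 1/√11407 = 0.042232 + 0.009363 = 0.051595
P80 = (1/0.051595)² = 19.3819² = 375.66 µm

P80 = 375.7 µm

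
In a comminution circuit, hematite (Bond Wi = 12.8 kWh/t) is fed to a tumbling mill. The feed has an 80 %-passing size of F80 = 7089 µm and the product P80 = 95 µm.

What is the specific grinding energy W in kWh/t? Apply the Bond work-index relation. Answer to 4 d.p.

W = 11.6123 kWh/t

Bond:  W = 10 Wi (1/√P − 1/√F)
1/√95 = 0.102598;  1/√7089 = 0.011877
W = 10·12.8·(0.102598 − 0.011877) = 11.6123 kWh/t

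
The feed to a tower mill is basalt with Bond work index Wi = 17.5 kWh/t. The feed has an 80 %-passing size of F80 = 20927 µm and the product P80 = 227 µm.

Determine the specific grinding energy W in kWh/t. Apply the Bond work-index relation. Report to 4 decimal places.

W = 10.4054 kWh/t

W = 10 Wi (1/√P80 − 1/√F80)  [Bond]
1/√227 = 0.066372;  1/√20927 = 0.006913
W = 10·17.5·(0.066372 − 0.006913) = 10.4054 kWh/t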